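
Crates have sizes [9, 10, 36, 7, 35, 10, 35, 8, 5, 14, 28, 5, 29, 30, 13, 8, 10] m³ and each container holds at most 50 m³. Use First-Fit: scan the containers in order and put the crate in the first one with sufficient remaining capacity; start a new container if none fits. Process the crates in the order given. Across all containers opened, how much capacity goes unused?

58

Put 9 m³ in container 1; 41 m³ remain.
Put 10 m³ in container 1; 31 m³ remain.
Put 36 m³ in container 2; 14 m³ remain.
Put 7 m³ in container 1; 24 m³ remain.
Put 35 m³ in container 3; 15 m³ remain.
Put 10 m³ in container 1; 14 m³ remain.
Put 35 m³ in container 4; 15 m³ remain.
Put 8 m³ in container 1; 6 m³ remain.
Put 5 m³ in container 1; 1 m³ remain.
Put 14 m³ in container 2; 0 m³ remain.
Put 28 m³ in container 5; 22 m³ remain.
Put 5 m³ in container 3; 10 m³ remain.
Put 29 m³ in container 6; 21 m³ remain.
Put 30 m³ in container 7; 20 m³ remain.
Put 13 m³ in container 4; 2 m³ remain.
Put 8 m³ in container 3; 2 m³ remain.
Put 10 m³ in container 5; 12 m³ remain.
7 containers × 50 m³ = 350 m³; used 292 m³; unused 58 m³.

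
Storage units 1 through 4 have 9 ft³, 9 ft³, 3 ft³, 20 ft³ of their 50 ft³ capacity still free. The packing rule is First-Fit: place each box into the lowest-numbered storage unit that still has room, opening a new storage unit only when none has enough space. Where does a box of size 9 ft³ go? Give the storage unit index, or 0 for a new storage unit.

1

Storage units with room: storage unit 1 (9 ft³), storage unit 2 (9 ft³), storage unit 4 (20 ft³).
The first with room is storage unit 1.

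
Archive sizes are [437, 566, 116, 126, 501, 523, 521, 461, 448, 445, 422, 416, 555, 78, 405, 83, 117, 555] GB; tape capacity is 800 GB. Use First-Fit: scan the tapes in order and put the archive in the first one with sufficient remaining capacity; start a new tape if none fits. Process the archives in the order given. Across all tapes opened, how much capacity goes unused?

tape 1: place 437 GB, 363 GB left
tape 2: place 566 GB, 234 GB left
tape 1: place 116 GB, 247 GB left
tape 1: place 126 GB, 121 GB left
tape 3: place 501 GB, 299 GB left
tape 4: place 523 GB, 277 GB left
tape 5: place 521 GB, 279 GB left
tape 6: place 461 GB, 339 GB left
tape 7: place 448 GB, 352 GB left
tape 8: place 445 GB, 355 GB left
tape 9: place 422 GB, 378 GB left
tape 10: place 416 GB, 384 GB left
tape 11: place 555 GB, 245 GB left
tape 1: place 78 GB, 43 GB left
tape 12: place 405 GB, 395 GB left
tape 2: place 83 GB, 151 GB left
tape 2: place 117 GB, 34 GB left
tape 13: place 555 GB, 245 GB left
13 tapes × 800 GB = 10400 GB; used 6775 GB; unused 3625 GB.

3625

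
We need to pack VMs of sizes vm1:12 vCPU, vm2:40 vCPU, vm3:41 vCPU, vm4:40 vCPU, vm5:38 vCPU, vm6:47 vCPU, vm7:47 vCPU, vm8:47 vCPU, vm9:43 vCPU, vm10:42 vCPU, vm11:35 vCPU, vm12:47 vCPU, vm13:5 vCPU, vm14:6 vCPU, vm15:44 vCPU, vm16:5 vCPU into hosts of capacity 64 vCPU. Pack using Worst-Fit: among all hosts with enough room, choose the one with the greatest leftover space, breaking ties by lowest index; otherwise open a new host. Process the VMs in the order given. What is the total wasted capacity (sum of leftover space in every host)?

Put vm1 (12 vCPU) in host 1; 52 vCPU remain.
Put vm2 (40 vCPU) in host 1; 12 vCPU remain.
Put vm3 (41 vCPU) in host 2; 23 vCPU remain.
Put vm4 (40 vCPU) in host 3; 24 vCPU remain.
Put vm5 (38 vCPU) in host 4; 26 vCPU remain.
Put vm6 (47 vCPU) in host 5; 17 vCPU remain.
Put vm7 (47 vCPU) in host 6; 17 vCPU remain.
Put vm8 (47 vCPU) in host 7; 17 vCPU remain.
Put vm9 (43 vCPU) in host 8; 21 vCPU remain.
Put vm10 (42 vCPU) in host 9; 22 vCPU remain.
Put vm11 (35 vCPU) in host 10; 29 vCPU remain.
Put vm12 (47 vCPU) in host 11; 17 vCPU remain.
Put vm13 (5 vCPU) in host 10; 24 vCPU remain.
Put vm14 (6 vCPU) in host 4; 20 vCPU remain.
Put vm15 (44 vCPU) in host 12; 20 vCPU remain.
Put vm16 (5 vCPU) in host 3; 19 vCPU remain.
12 hosts × 64 vCPU = 768 vCPU; used 539 vCPU; unused 229 vCPU.

229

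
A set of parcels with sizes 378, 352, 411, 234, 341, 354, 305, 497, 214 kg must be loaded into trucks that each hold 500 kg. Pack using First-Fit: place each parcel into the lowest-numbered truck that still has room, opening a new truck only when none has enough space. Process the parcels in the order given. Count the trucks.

8

truck 1: place 378 kg, 122 kg left
truck 2: place 352 kg, 148 kg left
truck 3: place 411 kg, 89 kg left
truck 4: place 234 kg, 266 kg left
truck 5: place 341 kg, 159 kg left
truck 6: place 354 kg, 146 kg left
truck 7: place 305 kg, 195 kg left
truck 8: place 497 kg, 3 kg left
truck 4: place 214 kg, 52 kg left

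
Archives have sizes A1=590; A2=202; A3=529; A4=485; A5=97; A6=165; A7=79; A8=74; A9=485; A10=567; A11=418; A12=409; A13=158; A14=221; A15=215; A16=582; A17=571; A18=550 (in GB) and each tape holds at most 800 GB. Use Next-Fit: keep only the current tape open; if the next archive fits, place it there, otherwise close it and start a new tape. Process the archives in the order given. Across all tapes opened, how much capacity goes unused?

1603

A1 (590 GB) → tape 1 (remaining 210 GB)
A2 (202 GB) → tape 1 (remaining 8 GB)
A3 (529 GB) → tape 2 (remaining 271 GB)
A4 (485 GB) → tape 3 (remaining 315 GB)
A5 (97 GB) → tape 3 (remaining 218 GB)
A6 (165 GB) → tape 3 (remaining 53 GB)
A7 (79 GB) → tape 4 (remaining 721 GB)
A8 (74 GB) → tape 4 (remaining 647 GB)
A9 (485 GB) → tape 4 (remaining 162 GB)
A10 (567 GB) → tape 5 (remaining 233 GB)
A11 (418 GB) → tape 6 (remaining 382 GB)
A12 (409 GB) → tape 7 (remaining 391 GB)
A13 (158 GB) → tape 7 (remaining 233 GB)
A14 (221 GB) → tape 7 (remaining 12 GB)
A15 (215 GB) → tape 8 (remaining 585 GB)
A16 (582 GB) → tape 8 (remaining 3 GB)
A17 (571 GB) → tape 9 (remaining 229 GB)
A18 (550 GB) → tape 10 (remaining 250 GB)
10 tapes × 800 GB = 8000 GB; used 6397 GB; unused 1603 GB.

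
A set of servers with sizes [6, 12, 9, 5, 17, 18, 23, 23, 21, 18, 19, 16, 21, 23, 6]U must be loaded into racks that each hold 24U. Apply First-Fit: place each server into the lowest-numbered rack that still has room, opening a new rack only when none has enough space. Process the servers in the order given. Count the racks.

Put 6U in rack 1; 18U remain.
Put 12U in rack 1; 6U remain.
Put 9U in rack 2; 15U remain.
Put 5U in rack 1; 1U remain.
Put 17U in rack 3; 7U remain.
Put 18U in rack 4; 6U remain.
Put 23U in rack 5; 1U remain.
Put 23U in rack 6; 1U remain.
Put 21U in rack 7; 3U remain.
Put 18U in rack 8; 6U remain.
Put 19U in rack 9; 5U remain.
Put 16U in rack 10; 8U remain.
Put 21U in rack 11; 3U remain.
Put 23U in rack 12; 1U remain.
Put 6U in rack 2; 9U remain.

12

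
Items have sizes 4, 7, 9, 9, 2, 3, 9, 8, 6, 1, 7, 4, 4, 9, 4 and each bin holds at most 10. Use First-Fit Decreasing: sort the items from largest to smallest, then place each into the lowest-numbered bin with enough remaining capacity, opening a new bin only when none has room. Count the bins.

10

Sorted descending: 9, 9, 9, 9, 8, 7, 7, 6, 4, 4, 4, 4, 3, 2, 1.
Put 9 in bin 1; 1 remain.
Put 9 in bin 2; 1 remain.
Put 9 in bin 3; 1 remain.
Put 9 in bin 4; 1 remain.
Put 8 in bin 5; 2 remain.
Put 7 in bin 6; 3 remain.
Put 7 in bin 7; 3 remain.
Put 6 in bin 8; 4 remain.
Put 4 in bin 8; 0 remain.
Put 4 in bin 9; 6 remain.
Put 4 in bin 9; 2 remain.
Put 4 in bin 10; 6 remain.
Put 3 in bin 6; 0 remain.
Put 2 in bin 5; 0 remain.
Put 1 in bin 1; 0 remain.
Final bins: [9,1] [9] [9] [9] [8,2] [7,3] [7] [6,4] [4,4] [4].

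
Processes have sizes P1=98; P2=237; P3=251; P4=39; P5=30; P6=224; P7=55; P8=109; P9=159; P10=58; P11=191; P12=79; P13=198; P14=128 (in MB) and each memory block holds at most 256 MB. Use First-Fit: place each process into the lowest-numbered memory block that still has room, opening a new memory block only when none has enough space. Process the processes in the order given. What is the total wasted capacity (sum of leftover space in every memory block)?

memory block 1: place P1 (98 MB), 158 MB left
memory block 2: place P2 (237 MB), 19 MB left
memory block 3: place P3 (251 MB), 5 MB left
memory block 1: place P4 (39 MB), 119 MB left
memory block 1: place P5 (30 MB), 89 MB left
memory block 4: place P6 (224 MB), 32 MB left
memory block 1: place P7 (55 MB), 34 MB left
memory block 5: place P8 (109 MB), 147 MB left
memory block 6: place P9 (159 MB), 97 MB left
memory block 5: place P10 (58 MB), 89 MB left
memory block 7: place P11 (191 MB), 65 MB left
memory block 5: place P12 (79 MB), 10 MB left
memory block 8: place P13 (198 MB), 58 MB left
memory block 9: place P14 (128 MB), 128 MB left
9 memory blocks × 256 MB = 2304 MB; used 1856 MB; unused 448 MB.

448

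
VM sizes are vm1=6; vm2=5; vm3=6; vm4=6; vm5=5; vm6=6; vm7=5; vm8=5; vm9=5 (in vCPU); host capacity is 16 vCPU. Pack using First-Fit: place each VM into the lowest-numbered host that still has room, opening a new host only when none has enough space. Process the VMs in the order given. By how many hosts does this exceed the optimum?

0

First-Fit: [6,5,5] [6,6] [6,5,5] [5] → 4 hosts.
Total size 49 vCPU; any packing needs at least ⌈49/16⌉ = 4 hosts.
So 4 is already optimal.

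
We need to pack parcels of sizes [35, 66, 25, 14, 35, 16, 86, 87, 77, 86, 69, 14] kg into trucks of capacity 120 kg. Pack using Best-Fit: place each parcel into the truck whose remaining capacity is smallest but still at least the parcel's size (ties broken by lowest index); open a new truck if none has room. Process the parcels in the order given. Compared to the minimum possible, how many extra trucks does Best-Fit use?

Best-Fit: [35,66,14] [25,35,16] [86] [87,14] [77] [86] [69] → 7 trucks.
Total size 610 kg; any packing needs at least ⌈610/120⌉ = 6 trucks.
An optimal packing achieves that bound: [87,25] [86,16,14] [86,14] [77,35] [69,35] [66] → 6 trucks.
Excess: 7 − 6 = 1.

1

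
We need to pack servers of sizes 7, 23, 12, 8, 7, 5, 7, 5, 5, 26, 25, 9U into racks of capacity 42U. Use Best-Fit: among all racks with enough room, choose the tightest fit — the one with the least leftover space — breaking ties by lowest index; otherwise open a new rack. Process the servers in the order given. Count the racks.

4 racks

Put 7U in rack 1; 35U remain.
Put 23U in rack 1; 12U remain.
Put 12U in rack 1; 0U remain.
Put 8U in rack 2; 34U remain.
Put 7U in rack 2; 27U remain.
Put 5U in rack 2; 22U remain.
Put 7U in rack 2; 15U remain.
Put 5U in rack 2; 10U remain.
Put 5U in rack 2; 5U remain.
Put 26U in rack 3; 16U remain.
Put 25U in rack 4; 17U remain.
Put 9U in rack 3; 7U remain.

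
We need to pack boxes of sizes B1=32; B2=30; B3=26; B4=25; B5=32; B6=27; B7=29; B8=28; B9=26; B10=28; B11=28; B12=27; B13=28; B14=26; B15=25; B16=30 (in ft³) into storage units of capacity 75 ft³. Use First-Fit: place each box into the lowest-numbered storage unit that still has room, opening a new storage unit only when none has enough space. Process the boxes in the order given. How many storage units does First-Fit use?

8

storage unit 1: place B1 (32 ft³), 43 ft³ left
storage unit 1: place B2 (30 ft³), 13 ft³ left
storage unit 2: place B3 (26 ft³), 49 ft³ left
storage unit 2: place B4 (25 ft³), 24 ft³ left
storage unit 3: place B5 (32 ft³), 43 ft³ left
storage unit 3: place B6 (27 ft³), 16 ft³ left
storage unit 4: place B7 (29 ft³), 46 ft³ left
storage unit 4: place B8 (28 ft³), 18 ft³ left
storage unit 5: place B9 (26 ft³), 49 ft³ left
storage unit 5: place B10 (28 ft³), 21 ft³ left
storage unit 6: place B11 (28 ft³), 47 ft³ left
storage unit 6: place B12 (27 ft³), 20 ft³ left
storage unit 7: place B13 (28 ft³), 47 ft³ left
storage unit 7: place B14 (26 ft³), 21 ft³ left
storage unit 8: place B15 (25 ft³), 50 ft³ left
storage unit 8: place B16 (30 ft³), 20 ft³ left
Final storage units: [32,30] [26,25] [32,27] [29,28] [26,28] [28,27] [28,26] [25,30].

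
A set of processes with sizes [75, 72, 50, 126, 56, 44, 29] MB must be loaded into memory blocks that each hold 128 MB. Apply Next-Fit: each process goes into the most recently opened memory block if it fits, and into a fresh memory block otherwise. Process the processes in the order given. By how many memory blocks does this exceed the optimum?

1

Next-Fit: [75] [72,50] [126] [56,44] [29] → 5 memory blocks.
Total size 452 MB; any packing needs at least ⌈452/128⌉ = 4 memory blocks.
An optimal packing achieves that bound: [126] [75,50] [72,56] [44,29] → 4 memory blocks.
Excess: 5 − 4 = 1.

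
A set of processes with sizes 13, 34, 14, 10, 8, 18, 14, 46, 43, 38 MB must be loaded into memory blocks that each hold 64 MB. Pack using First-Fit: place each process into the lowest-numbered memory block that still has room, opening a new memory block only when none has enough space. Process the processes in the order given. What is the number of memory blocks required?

5 memory blocks

memory block 1: place 13 MB, 51 MB left
memory block 1: place 34 MB, 17 MB left
memory block 1: place 14 MB, 3 MB left
memory block 2: place 10 MB, 54 MB left
memory block 2: place 8 MB, 46 MB left
memory block 2: place 18 MB, 28 MB left
memory block 2: place 14 MB, 14 MB left
memory block 3: place 46 MB, 18 MB left
memory block 4: place 43 MB, 21 MB left
memory block 5: place 38 MB, 26 MB left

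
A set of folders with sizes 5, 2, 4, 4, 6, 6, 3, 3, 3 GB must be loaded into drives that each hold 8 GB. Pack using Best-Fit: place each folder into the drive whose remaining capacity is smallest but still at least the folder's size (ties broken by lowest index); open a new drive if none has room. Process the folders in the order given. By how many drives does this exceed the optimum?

1

Best-Fit: [5,2] [4,4] [6] [6] [3,3] [3] → 6 drives.
Total size 36 GB; any packing needs at least ⌈36/8⌉ = 5 drives.
An optimal packing achieves that bound: [6,2] [6] [5,3] [4,4] [3,3] → 5 drives.
Excess: 6 − 5 = 1.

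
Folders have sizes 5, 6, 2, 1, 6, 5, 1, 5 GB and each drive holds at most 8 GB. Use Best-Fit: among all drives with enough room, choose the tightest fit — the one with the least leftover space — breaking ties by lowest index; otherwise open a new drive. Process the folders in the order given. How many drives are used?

Put 5 GB in drive 1; 3 GB remain.
Put 6 GB in drive 2; 2 GB remain.
Put 2 GB in drive 2; 0 GB remain.
Put 1 GB in drive 1; 2 GB remain.
Put 6 GB in drive 3; 2 GB remain.
Put 5 GB in drive 4; 3 GB remain.
Put 1 GB in drive 1; 1 GB remain.
Put 5 GB in drive 5; 3 GB remain.

5 drives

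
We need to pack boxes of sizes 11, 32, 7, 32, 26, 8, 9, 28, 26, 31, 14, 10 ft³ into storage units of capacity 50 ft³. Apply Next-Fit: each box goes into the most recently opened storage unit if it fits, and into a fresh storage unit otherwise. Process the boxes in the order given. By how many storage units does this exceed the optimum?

1

Next-Fit: [11,32,7] [32] [26,8,9] [28] [26] [31,14] [10] → 7 storage units.
6 boxes exceed 25 ft³ (half the capacity), and no two of those can share a storage unit, so at least 6 storage units are needed.
An optimal packing achieves that bound: [32,14] [32,11,7] [31,10,9] [28,8] [26] [26] → 6 storage units.
Excess: 7 − 6 = 1.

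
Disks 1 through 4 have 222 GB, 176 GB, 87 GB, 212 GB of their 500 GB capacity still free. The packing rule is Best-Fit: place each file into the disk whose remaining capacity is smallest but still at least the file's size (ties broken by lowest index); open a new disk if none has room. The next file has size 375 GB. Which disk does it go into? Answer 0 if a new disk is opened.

0

No disk has ≥ 375 GB free, so a new disk is opened.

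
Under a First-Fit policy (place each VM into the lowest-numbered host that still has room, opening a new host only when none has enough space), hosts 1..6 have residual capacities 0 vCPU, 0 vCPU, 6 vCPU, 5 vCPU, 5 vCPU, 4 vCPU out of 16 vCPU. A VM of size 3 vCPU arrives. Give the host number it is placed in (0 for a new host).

Hosts with room: host 3 (6 vCPU), host 4 (5 vCPU), host 5 (5 vCPU), host 6 (4 vCPU).
The first with room is host 3.

3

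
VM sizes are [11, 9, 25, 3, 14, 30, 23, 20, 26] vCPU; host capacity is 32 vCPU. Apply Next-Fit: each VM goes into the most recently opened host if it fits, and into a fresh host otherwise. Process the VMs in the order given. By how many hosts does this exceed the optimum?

Next-Fit: [11,9] [25,3] [14] [30] [23] [20] [26] → 7 hosts.
Total size 161 vCPU; any packing needs at least ⌈161/32⌉ = 6 hosts.
An optimal packing achieves that bound: [30] [26,3] [25] [23,9] [20,11] [14] → 6 hosts.
Excess: 7 − 6 = 1.

1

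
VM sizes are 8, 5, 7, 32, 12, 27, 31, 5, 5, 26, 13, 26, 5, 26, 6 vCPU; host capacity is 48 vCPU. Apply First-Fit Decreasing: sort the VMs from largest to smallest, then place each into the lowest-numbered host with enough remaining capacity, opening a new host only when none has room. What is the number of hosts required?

6 hosts

Sorted descending: 32, 31, 27, 26, 26, 26, 13, 12, 8, 7, 6, 5, 5, 5, 5.
host 1: place 32 vCPU, 16 vCPU left
host 2: place 31 vCPU, 17 vCPU left
host 3: place 27 vCPU, 21 vCPU left
host 4: place 26 vCPU, 22 vCPU left
host 5: place 26 vCPU, 22 vCPU left
host 6: place 26 vCPU, 22 vCPU left
host 1: place 13 vCPU, 3 vCPU left
host 2: place 12 vCPU, 5 vCPU left
host 3: place 8 vCPU, 13 vCPU left
host 3: place 7 vCPU, 6 vCPU left
host 3: place 6 vCPU, 0 vCPU left
host 2: place 5 vCPU, 0 vCPU left
host 4: place 5 vCPU, 17 vCPU left
host 4: place 5 vCPU, 12 vCPU left
host 4: place 5 vCPU, 7 vCPU left
Final hosts: [32,13] [31,12,5] [27,8,7,6] [26,5,5,5] [26] [26].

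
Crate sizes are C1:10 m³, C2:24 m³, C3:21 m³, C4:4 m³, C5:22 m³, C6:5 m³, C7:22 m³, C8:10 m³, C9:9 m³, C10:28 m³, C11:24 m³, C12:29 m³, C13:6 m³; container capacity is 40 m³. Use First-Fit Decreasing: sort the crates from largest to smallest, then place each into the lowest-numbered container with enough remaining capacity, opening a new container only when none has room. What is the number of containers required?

Sorted descending: 29, 28, 24, 24, 22, 22, 21, 10, 10, 9, 6, 5, 4.
container 1: place 29 m³, 11 m³ left
container 2: place 28 m³, 12 m³ left
container 3: place 24 m³, 16 m³ left
container 4: place 24 m³, 16 m³ left
container 5: place 22 m³, 18 m³ left
container 6: place 22 m³, 18 m³ left
container 7: place 21 m³, 19 m³ left
container 1: place 10 m³, 1 m³ left
container 2: place 10 m³, 2 m³ left
container 3: place 9 m³, 7 m³ left
container 3: place 6 m³, 1 m³ left
container 4: place 5 m³, 11 m³ left
container 4: place 4 m³, 7 m³ left
Final containers: [29,10] [28,10] [24,9,6] [24,5,4] [22] [22] [21].

7 containers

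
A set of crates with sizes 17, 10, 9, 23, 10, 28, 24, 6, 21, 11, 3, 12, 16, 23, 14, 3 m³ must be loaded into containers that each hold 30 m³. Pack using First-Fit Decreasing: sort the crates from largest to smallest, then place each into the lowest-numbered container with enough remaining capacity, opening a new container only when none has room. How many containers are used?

9 containers

Sorted descending: 28, 24, 23, 23, 21, 17, 16, 14, 12, 11, 10, 10, 9, 6, 3, 3.
container 1: place 28 m³, 2 m³ left
container 2: place 24 m³, 6 m³ left
container 3: place 23 m³, 7 m³ left
container 4: place 23 m³, 7 m³ left
container 5: place 21 m³, 9 m³ left
container 6: place 17 m³, 13 m³ left
container 7: place 16 m³, 14 m³ left
container 7: place 14 m³, 0 m³ left
container 6: place 12 m³, 1 m³ left
container 8: place 11 m³, 19 m³ left
container 8: place 10 m³, 9 m³ left
container 9: place 10 m³, 20 m³ left
container 5: place 9 m³, 0 m³ left
container 2: place 6 m³, 0 m³ left
container 3: place 3 m³, 4 m³ left
container 3: place 3 m³, 1 m³ left
Final containers: [28] [24,6] [23,3,3] [23] [21,9] [17,12] [16,14] [11,10] [10].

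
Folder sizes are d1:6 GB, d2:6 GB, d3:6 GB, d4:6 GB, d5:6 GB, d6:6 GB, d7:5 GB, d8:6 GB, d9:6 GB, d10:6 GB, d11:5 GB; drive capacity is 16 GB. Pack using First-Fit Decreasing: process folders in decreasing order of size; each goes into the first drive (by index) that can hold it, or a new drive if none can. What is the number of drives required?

Sorted descending: 6, 6, 6, 6, 6, 6, 6, 6, 6, 5, 5.
6 GB → drive 1 (remaining 10 GB)
6 GB → drive 1 (remaining 4 GB)
6 GB → drive 2 (remaining 10 GB)
6 GB → drive 2 (remaining 4 GB)
6 GB → drive 3 (remaining 10 GB)
6 GB → drive 3 (remaining 4 GB)
6 GB → drive 4 (remaining 10 GB)
6 GB → drive 4 (remaining 4 GB)
6 GB → drive 5 (remaining 10 GB)
5 GB → drive 5 (remaining 5 GB)
5 GB → drive 5 (remaining 0 GB)

5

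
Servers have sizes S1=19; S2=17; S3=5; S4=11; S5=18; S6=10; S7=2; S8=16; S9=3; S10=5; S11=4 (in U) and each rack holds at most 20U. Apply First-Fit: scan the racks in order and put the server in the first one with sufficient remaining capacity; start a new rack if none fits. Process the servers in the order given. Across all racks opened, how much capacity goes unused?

10

S1 (19U) → rack 1 (remaining 1U)
S2 (17U) → rack 2 (remaining 3U)
S3 (5U) → rack 3 (remaining 15U)
S4 (11U) → rack 3 (remaining 4U)
S5 (18U) → rack 4 (remaining 2U)
S6 (10U) → rack 5 (remaining 10U)
S7 (2U) → rack 2 (remaining 1U)
S8 (16U) → rack 6 (remaining 4U)
S9 (3U) → rack 3 (remaining 1U)
S10 (5U) → rack 5 (remaining 5U)
S11 (4U) → rack 5 (remaining 1U)
6 racks × 20U = 120U; used 110U; unused 10U.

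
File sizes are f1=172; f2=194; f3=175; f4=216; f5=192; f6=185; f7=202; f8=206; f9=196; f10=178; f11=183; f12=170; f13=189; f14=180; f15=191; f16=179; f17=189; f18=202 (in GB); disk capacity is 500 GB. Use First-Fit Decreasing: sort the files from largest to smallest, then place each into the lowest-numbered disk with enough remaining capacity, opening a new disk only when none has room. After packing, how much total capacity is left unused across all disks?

Sorted descending: 216, 206, 202, 202, 196, 194, 192, 191, 189, 189, 185, 183, 180, 179, 178, 175, 172, 170.
Put 216 GB in disk 1; 284 GB remain.
Put 206 GB in disk 1; 78 GB remain.
Put 202 GB in disk 2; 298 GB remain.
Put 202 GB in disk 2; 96 GB remain.
Put 196 GB in disk 3; 304 GB remain.
Put 194 GB in disk 3; 110 GB remain.
Put 192 GB in disk 4; 308 GB remain.
Put 191 GB in disk 4; 117 GB remain.
Put 189 GB in disk 5; 311 GB remain.
Put 189 GB in disk 5; 122 GB remain.
Put 185 GB in disk 6; 315 GB remain.
Put 183 GB in disk 6; 132 GB remain.
Put 180 GB in disk 7; 320 GB remain.
Put 179 GB in disk 7; 141 GB remain.
Put 178 GB in disk 8; 322 GB remain.
Put 175 GB in disk 8; 147 GB remain.
Put 172 GB in disk 9; 328 GB remain.
Put 170 GB in disk 9; 158 GB remain.
9 disks × 500 GB = 4500 GB; used 3399 GB; unused 1101 GB.

1101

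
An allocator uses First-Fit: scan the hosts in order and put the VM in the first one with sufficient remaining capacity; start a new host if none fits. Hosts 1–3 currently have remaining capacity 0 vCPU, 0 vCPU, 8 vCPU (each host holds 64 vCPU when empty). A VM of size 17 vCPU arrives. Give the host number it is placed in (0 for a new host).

0

No host has ≥ 17 vCPU free, so a new host is opened.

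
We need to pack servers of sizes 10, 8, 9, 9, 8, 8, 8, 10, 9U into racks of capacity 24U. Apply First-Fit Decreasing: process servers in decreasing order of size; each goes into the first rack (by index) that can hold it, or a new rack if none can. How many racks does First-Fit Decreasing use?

4

Sorted descending: 10, 10, 9, 9, 9, 8, 8, 8, 8.
Put 10U in rack 1; 14U remain.
Put 10U in rack 1; 4U remain.
Put 9U in rack 2; 15U remain.
Put 9U in rack 2; 6U remain.
Put 9U in rack 3; 15U remain.
Put 8U in rack 3; 7U remain.
Put 8U in rack 4; 16U remain.
Put 8U in rack 4; 8U remain.
Put 8U in rack 4; 0U remain.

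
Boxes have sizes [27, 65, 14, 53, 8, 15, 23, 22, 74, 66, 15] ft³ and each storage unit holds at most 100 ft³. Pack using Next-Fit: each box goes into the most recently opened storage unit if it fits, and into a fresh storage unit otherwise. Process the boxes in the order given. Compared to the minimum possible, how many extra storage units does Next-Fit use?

1

Next-Fit: [27,65] [14,53,8,15] [23,22] [74] [66,15] → 5 storage units.
Total size 382 ft³; any packing needs at least ⌈382/100⌉ = 4 storage units.
An optimal packing achieves that bound: [74,23] [66,27] [65,22,8] [53,15,15,14] → 4 storage units.
Excess: 5 − 4 = 1.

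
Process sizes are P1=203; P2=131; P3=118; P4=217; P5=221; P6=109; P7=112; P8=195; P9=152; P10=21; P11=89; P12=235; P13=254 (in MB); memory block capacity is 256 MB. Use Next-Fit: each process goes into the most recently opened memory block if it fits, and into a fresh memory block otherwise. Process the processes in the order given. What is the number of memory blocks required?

10

memory block 1: place P1 (203 MB), 53 MB left
memory block 2: place P2 (131 MB), 125 MB left
memory block 2: place P3 (118 MB), 7 MB left
memory block 3: place P4 (217 MB), 39 MB left
memory block 4: place P5 (221 MB), 35 MB left
memory block 5: place P6 (109 MB), 147 MB left
memory block 5: place P7 (112 MB), 35 MB left
memory block 6: place P8 (195 MB), 61 MB left
memory block 7: place P9 (152 MB), 104 MB left
memory block 7: place P10 (21 MB), 83 MB left
memory block 8: place P11 (89 MB), 167 MB left
memory block 9: place P12 (235 MB), 21 MB left
memory block 10: place P13 (254 MB), 2 MB left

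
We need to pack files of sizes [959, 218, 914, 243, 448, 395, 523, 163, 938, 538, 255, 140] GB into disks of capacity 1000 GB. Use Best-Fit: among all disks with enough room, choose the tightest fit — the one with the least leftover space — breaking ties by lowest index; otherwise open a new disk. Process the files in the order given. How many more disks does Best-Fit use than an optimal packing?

1

Best-Fit: [959] [218,243,448] [914] [395,523] [163,538,255] [938] [140] → 7 disks.
Total size 5734 GB; any packing needs at least ⌈5734/1000⌉ = 6 disks.
An optimal packing achieves that bound: [959] [938] [914] [538,448] [523,255,218] [395,243,163,140] → 6 disks.
Excess: 7 − 6 = 1.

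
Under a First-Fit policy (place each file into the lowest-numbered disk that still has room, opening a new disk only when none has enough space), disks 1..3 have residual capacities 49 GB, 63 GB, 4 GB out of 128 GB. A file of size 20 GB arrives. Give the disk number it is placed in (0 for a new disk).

1

Disks with room: disk 1 (49 GB), disk 2 (63 GB).
The first with room is disk 1.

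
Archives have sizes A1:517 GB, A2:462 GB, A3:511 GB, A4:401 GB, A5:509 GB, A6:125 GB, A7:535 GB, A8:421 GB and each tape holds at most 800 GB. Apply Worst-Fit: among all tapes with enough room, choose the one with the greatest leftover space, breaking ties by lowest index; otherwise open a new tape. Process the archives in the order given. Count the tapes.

A1 (517 GB) → tape 1 (remaining 283 GB)
A2 (462 GB) → tape 2 (remaining 338 GB)
A3 (511 GB) → tape 3 (remaining 289 GB)
A4 (401 GB) → tape 4 (remaining 399 GB)
A5 (509 GB) → tape 5 (remaining 291 GB)
A6 (125 GB) → tape 4 (remaining 274 GB)
A7 (535 GB) → tape 6 (remaining 265 GB)
A8 (421 GB) → tape 7 (remaining 379 GB)
Final tapes: [517] [462] [511] [401,125] [509] [535] [421].

7 tapes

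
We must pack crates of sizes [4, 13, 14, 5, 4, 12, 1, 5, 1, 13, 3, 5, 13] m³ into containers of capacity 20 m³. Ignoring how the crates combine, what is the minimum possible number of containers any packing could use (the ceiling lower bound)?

Total size = 4 + 13 + 14 + 5 + 4 + 12 + 1 + 5 + 1 + 13 + 3 + 5 + 13 = 93 m³.
⌈93 / 20⌉ = 5.

5 containers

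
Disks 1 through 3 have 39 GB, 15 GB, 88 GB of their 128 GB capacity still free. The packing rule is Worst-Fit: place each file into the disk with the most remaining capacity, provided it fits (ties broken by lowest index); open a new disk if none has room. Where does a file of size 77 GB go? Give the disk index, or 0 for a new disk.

Disks with room: disk 3 (88 GB).
Most room is disk 3 with 88 GB free.

3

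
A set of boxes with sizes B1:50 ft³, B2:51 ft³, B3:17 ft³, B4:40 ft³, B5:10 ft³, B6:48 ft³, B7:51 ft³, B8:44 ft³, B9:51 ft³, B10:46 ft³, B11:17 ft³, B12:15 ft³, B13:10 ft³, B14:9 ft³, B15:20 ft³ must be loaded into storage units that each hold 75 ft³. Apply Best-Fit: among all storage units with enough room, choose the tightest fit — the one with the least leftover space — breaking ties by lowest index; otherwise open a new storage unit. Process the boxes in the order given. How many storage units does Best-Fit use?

B1 (50 ft³) → storage unit 1 (remaining 25 ft³)
B2 (51 ft³) → storage unit 2 (remaining 24 ft³)
B3 (17 ft³) → storage unit 2 (remaining 7 ft³)
B4 (40 ft³) → storage unit 3 (remaining 35 ft³)
B5 (10 ft³) → storage unit 1 (remaining 15 ft³)
B6 (48 ft³) → storage unit 4 (remaining 27 ft³)
B7 (51 ft³) → storage unit 5 (remaining 24 ft³)
B8 (44 ft³) → storage unit 6 (remaining 31 ft³)
B9 (51 ft³) → storage unit 7 (remaining 24 ft³)
B10 (46 ft³) → storage unit 8 (remaining 29 ft³)
B11 (17 ft³) → storage unit 5 (remaining 7 ft³)
B12 (15 ft³) → storage unit 1 (remaining 0 ft³)
B13 (10 ft³) → storage unit 7 (remaining 14 ft³)
B14 (9 ft³) → storage unit 7 (remaining 5 ft³)
B15 (20 ft³) → storage unit 4 (remaining 7 ft³)
Final storage units: [50,10,15] [51,17] [40] [48,20] [51,17] [44] [51,10,9] [46].

8 storage units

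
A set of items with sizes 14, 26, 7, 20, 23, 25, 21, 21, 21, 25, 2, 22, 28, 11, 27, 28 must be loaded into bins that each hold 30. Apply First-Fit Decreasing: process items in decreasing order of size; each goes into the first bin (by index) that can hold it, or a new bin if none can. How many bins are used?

13 bins

Sorted descending: 28, 28, 27, 26, 25, 25, 23, 22, 21, 21, 21, 20, 14, 11, 7, 2.
Put 28 in bin 1; 2 remain.
Put 28 in bin 2; 2 remain.
Put 27 in bin 3; 3 remain.
Put 26 in bin 4; 4 remain.
Put 25 in bin 5; 5 remain.
Put 25 in bin 6; 5 remain.
Put 23 in bin 7; 7 remain.
Put 22 in bin 8; 8 remain.
Put 21 in bin 9; 9 remain.
Put 21 in bin 10; 9 remain.
Put 21 in bin 11; 9 remain.
Put 20 in bin 12; 10 remain.
Put 14 in bin 13; 16 remain.
Put 11 in bin 13; 5 remain.
Put 7 in bin 7; 0 remain.
Put 2 in bin 1; 0 remain.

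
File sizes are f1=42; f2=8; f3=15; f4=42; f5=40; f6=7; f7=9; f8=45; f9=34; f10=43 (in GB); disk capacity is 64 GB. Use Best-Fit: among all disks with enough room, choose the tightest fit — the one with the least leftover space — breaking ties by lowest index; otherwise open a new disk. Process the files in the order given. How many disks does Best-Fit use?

6 disks

disk 1: place f1 (42 GB), 22 GB left
disk 1: place f2 (8 GB), 14 GB left
disk 2: place f3 (15 GB), 49 GB left
disk 2: place f4 (42 GB), 7 GB left
disk 3: place f5 (40 GB), 24 GB left
disk 2: place f6 (7 GB), 0 GB left
disk 1: place f7 (9 GB), 5 GB left
disk 4: place f8 (45 GB), 19 GB left
disk 5: place f9 (34 GB), 30 GB left
disk 6: place f10 (43 GB), 21 GB left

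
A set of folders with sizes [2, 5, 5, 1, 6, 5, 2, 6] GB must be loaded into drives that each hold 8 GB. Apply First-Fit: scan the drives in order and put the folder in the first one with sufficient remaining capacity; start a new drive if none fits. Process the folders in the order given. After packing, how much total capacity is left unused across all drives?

8

Put 2 GB in drive 1; 6 GB remain.
Put 5 GB in drive 1; 1 GB remain.
Put 5 GB in drive 2; 3 GB remain.
Put 1 GB in drive 1; 0 GB remain.
Put 6 GB in drive 3; 2 GB remain.
Put 5 GB in drive 4; 3 GB remain.
Put 2 GB in drive 2; 1 GB remain.
Put 6 GB in drive 5; 2 GB remain.
5 drives × 8 GB = 40 GB; used 32 GB; unused 8 GB.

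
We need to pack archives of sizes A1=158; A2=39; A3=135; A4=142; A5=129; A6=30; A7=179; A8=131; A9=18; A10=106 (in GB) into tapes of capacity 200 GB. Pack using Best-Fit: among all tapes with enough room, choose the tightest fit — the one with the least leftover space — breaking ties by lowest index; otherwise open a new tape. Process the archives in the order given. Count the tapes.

A1 (158 GB) → tape 1 (remaining 42 GB)
A2 (39 GB) → tape 1 (remaining 3 GB)
A3 (135 GB) → tape 2 (remaining 65 GB)
A4 (142 GB) → tape 3 (remaining 58 GB)
A5 (129 GB) → tape 4 (remaining 71 GB)
A6 (30 GB) → tape 3 (remaining 28 GB)
A7 (179 GB) → tape 5 (remaining 21 GB)
A8 (131 GB) → tape 6 (remaining 69 GB)
A9 (18 GB) → tape 5 (remaining 3 GB)
A10 (106 GB) → tape 7 (remaining 94 GB)
Final tapes: [158,39] [135] [142,30] [129] [179,18] [131] [106].

7 tapes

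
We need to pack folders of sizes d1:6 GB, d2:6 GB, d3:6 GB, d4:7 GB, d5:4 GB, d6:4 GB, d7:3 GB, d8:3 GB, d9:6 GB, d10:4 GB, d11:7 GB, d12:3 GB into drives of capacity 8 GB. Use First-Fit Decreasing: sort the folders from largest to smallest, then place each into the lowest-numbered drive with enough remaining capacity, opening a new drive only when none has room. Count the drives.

9 drives

Sorted descending: 7, 7, 6, 6, 6, 6, 4, 4, 4, 3, 3, 3.
7 GB → drive 1 (remaining 1 GB)
7 GB → drive 2 (remaining 1 GB)
6 GB → drive 3 (remaining 2 GB)
6 GB → drive 4 (remaining 2 GB)
6 GB → drive 5 (remaining 2 GB)
6 GB → drive 6 (remaining 2 GB)
4 GB → drive 7 (remaining 4 GB)
4 GB → drive 7 (remaining 0 GB)
4 GB → drive 8 (remaining 4 GB)
3 GB → drive 8 (remaining 1 GB)
3 GB → drive 9 (remaining 5 GB)
3 GB → drive 9 (remaining 2 GB)
Final drives: [7] [7] [6] [6] [6] [6] [4,4] [4,3] [3,3].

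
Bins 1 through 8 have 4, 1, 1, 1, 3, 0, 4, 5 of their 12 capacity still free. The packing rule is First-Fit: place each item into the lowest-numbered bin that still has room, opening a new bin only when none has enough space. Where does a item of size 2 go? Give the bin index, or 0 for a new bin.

1

Bins with room: bin 1 (4), bin 5 (3), bin 7 (4), bin 8 (5).
The first with room is bin 1.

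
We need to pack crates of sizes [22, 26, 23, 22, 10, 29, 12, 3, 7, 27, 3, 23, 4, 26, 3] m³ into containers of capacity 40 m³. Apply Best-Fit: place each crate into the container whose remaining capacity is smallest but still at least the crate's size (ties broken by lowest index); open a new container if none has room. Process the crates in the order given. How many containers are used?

container 1: place 22 m³, 18 m³ left
container 2: place 26 m³, 14 m³ left
container 3: place 23 m³, 17 m³ left
container 4: place 22 m³, 18 m³ left
container 2: place 10 m³, 4 m³ left
container 5: place 29 m³, 11 m³ left
container 3: place 12 m³, 5 m³ left
container 2: place 3 m³, 1 m³ left
container 5: place 7 m³, 4 m³ left
container 6: place 27 m³, 13 m³ left
container 5: place 3 m³, 1 m³ left
container 7: place 23 m³, 17 m³ left
container 3: place 4 m³, 1 m³ left
container 8: place 26 m³, 14 m³ left
container 6: place 3 m³, 10 m³ left
Final containers: [22] [26,10,3] [23,12,4] [22] [29,7,3] [27,3] [23] [26].

8 containers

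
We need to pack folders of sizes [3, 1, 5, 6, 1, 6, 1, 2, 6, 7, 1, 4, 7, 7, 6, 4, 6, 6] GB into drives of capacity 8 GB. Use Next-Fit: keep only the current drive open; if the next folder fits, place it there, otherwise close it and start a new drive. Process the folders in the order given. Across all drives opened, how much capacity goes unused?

25

3 GB → drive 1 (remaining 5 GB)
1 GB → drive 1 (remaining 4 GB)
5 GB → drive 2 (remaining 3 GB)
6 GB → drive 3 (remaining 2 GB)
1 GB → drive 3 (remaining 1 GB)
6 GB → drive 4 (remaining 2 GB)
1 GB → drive 4 (remaining 1 GB)
2 GB → drive 5 (remaining 6 GB)
6 GB → drive 5 (remaining 0 GB)
7 GB → drive 6 (remaining 1 GB)
1 GB → drive 6 (remaining 0 GB)
4 GB → drive 7 (remaining 4 GB)
7 GB → drive 8 (remaining 1 GB)
7 GB → drive 9 (remaining 1 GB)
6 GB → drive 10 (remaining 2 GB)
4 GB → drive 11 (remaining 4 GB)
6 GB → drive 12 (remaining 2 GB)
6 GB → drive 13 (remaining 2 GB)
13 drives × 8 GB = 104 GB; used 79 GB; unused 25 GB.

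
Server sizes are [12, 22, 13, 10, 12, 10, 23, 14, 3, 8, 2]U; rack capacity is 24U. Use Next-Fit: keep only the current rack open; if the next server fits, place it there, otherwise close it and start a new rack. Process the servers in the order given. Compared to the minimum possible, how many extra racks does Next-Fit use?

1

Next-Fit: [12] [22] [13,10] [12,10] [23] [14,3] [8,2] → 7 racks.
Total size 129U; any packing needs at least ⌈129/24⌉ = 6 racks.
An optimal packing achieves that bound: [23] [22,2] [14,10] [13,10] [12,12] [8,3] → 6 racks.
Excess: 7 − 6 = 1.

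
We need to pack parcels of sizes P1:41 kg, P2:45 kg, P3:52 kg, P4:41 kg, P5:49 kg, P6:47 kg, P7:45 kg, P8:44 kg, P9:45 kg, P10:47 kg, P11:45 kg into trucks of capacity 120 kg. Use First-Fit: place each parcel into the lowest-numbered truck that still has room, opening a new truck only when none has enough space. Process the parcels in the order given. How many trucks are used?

Put P1 (41 kg) in truck 1; 79 kg remain.
Put P2 (45 kg) in truck 1; 34 kg remain.
Put P3 (52 kg) in truck 2; 68 kg remain.
Put P4 (41 kg) in truck 2; 27 kg remain.
Put P5 (49 kg) in truck 3; 71 kg remain.
Put P6 (47 kg) in truck 3; 24 kg remain.
Put P7 (45 kg) in truck 4; 75 kg remain.
Put P8 (44 kg) in truck 4; 31 kg remain.
Put P9 (45 kg) in truck 5; 75 kg remain.
Put P10 (47 kg) in truck 5; 28 kg remain.
Put P11 (45 kg) in truck 6; 75 kg remain.

6 trucks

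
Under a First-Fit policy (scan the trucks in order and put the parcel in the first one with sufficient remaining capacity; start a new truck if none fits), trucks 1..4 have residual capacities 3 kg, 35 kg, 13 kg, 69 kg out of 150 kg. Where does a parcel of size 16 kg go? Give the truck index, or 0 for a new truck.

2

Trucks with room: truck 2 (35 kg), truck 4 (69 kg).
The first with room is truck 2.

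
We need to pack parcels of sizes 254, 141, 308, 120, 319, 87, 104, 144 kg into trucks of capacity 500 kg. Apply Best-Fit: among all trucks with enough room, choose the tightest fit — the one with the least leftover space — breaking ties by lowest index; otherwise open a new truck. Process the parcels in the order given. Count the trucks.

truck 1: place 254 kg, 246 kg left
truck 1: place 141 kg, 105 kg left
truck 2: place 308 kg, 192 kg left
truck 2: place 120 kg, 72 kg left
truck 3: place 319 kg, 181 kg left
truck 1: place 87 kg, 18 kg left
truck 3: place 104 kg, 77 kg left
truck 4: place 144 kg, 356 kg left
Final trucks: [254,141,87] [308,120] [319,104] [144].

4 trucks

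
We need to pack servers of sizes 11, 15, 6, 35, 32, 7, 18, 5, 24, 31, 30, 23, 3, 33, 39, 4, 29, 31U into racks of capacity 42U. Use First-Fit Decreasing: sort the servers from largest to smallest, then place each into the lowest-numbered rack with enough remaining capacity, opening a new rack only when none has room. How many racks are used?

Sorted descending: 39, 35, 33, 32, 31, 31, 30, 29, 24, 23, 18, 15, 11, 7, 6, 5, 4, 3.
Put 39U in rack 1; 3U remain.
Put 35U in rack 2; 7U remain.
Put 33U in rack 3; 9U remain.
Put 32U in rack 4; 10U remain.
Put 31U in rack 5; 11U remain.
Put 31U in rack 6; 11U remain.
Put 30U in rack 7; 12U remain.
Put 29U in rack 8; 13U remain.
Put 24U in rack 9; 18U remain.
Put 23U in rack 10; 19U remain.
Put 18U in rack 9; 0U remain.
Put 15U in rack 10; 4U remain.
Put 11U in rack 5; 0U remain.
Put 7U in rack 2; 0U remain.
Put 6U in rack 3; 3U remain.
Put 5U in rack 4; 5U remain.
Put 4U in rack 4; 1U remain.
Put 3U in rack 1; 0U remain.

10 racks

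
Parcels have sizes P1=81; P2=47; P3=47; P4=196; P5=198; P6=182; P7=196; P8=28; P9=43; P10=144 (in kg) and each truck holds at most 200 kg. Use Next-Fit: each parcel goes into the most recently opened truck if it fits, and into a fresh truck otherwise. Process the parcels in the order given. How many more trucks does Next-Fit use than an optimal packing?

1

Next-Fit: [81,47,47] [196] [198] [182] [196] [28,43] [144] → 7 trucks.
Total size 1162 kg; any packing needs at least ⌈1162/200⌉ = 6 trucks.
An optimal packing achieves that bound: [198] [196] [196] [182] [144,47] [81,47,43,28] → 6 trucks.
Excess: 7 − 6 = 1.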